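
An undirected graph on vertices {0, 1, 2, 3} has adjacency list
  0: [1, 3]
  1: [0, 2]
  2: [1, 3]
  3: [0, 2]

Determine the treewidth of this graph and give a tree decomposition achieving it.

Each bag holds 3 vertices, so the decomposition has width 2, which upper-bounds the treewidth. The edges 3–2–1–0–3 form a cycle, so G is not a tree and its treewidth is at least 2. Combining the bounds, tw(G) = 2.

Treewidth 2.
Bags: B1 = {1, 2, 3}  B2 = {0, 1, 3}
Tree: B1–B2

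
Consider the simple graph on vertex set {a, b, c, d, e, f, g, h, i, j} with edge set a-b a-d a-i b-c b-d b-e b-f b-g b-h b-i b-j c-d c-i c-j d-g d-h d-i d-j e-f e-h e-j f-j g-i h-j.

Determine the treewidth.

3

A width-3 tree decomposition is:
Bags: B1 = {b, d, h, j}  B2 = {b, e, h, j}  B3 = {b, c, d, j}  B4 = {b, c, d, i}  B5 = {b, e, f, j}  B6 = {a, b, d, i}  B7 = {b, d, g, i}
Tree: B1–B2, B1–B3, B3–B4, B2–B5, B4–B6, B6–B7
Each bag holds 4 vertices, so the decomposition has width 3, which upper-bounds the treewidth. Conversely, {b, d, h, j} is a clique of size 4, and the vertices of any clique must share a bag in every tree decomposition; so some bag has ≥ 4 vertices and tw(G) ≥ 3. The upper and lower bounds meet at 3, so that is the treewidth.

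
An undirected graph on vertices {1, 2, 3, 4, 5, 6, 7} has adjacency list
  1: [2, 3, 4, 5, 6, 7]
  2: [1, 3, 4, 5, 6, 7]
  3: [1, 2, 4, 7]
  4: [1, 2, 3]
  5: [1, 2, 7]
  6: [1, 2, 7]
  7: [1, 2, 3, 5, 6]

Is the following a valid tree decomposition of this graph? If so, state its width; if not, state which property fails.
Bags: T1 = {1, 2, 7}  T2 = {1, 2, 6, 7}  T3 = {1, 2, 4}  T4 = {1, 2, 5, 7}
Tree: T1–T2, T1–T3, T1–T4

No — vertex 3 appears in no bag.

A tree decomposition must satisfy three properties: every vertex lies in some bag; for every edge, both endpoints lie together in some bag; and for every vertex, the bags containing it form a connected subtree. Here vertex 3 appears in no bag, so the decomposition is invalid.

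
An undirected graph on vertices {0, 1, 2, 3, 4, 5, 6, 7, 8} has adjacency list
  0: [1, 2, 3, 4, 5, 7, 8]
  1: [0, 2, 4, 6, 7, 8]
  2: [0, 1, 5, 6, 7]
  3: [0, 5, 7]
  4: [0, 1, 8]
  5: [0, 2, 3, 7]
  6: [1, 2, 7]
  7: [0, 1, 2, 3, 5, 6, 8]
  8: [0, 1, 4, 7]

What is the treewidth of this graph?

3

A width-3 tree decomposition is:
Bags: B1 = {1, 2, 6, 7}  B2 = {0, 1, 2, 7}  B3 = {0, 1, 7, 8}  B4 = {0, 1, 4, 8}  B5 = {0, 2, 5, 7}  B6 = {0, 3, 5, 7}
Tree: B1–B2, B2–B3, B3–B4, B2–B5, B5–B6
Each bag holds 4 vertices, so the decomposition has width 3, which upper-bounds the treewidth. Conversely, {0, 1, 4, 8} is a clique of size 4, and the vertices of any clique must share a bag in every tree decomposition; so some bag has ≥ 4 vertices and tw(G) ≥ 3. Hence tw(G) = 3 exactly.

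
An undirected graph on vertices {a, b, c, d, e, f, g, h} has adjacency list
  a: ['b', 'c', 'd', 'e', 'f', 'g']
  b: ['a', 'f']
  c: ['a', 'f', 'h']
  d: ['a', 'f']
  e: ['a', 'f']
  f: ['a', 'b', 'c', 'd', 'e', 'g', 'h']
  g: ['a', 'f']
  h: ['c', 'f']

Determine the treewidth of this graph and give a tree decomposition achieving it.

Every bag has size at most 3, so the width is 3 − 1 = 2 and tw(G) ≤ 2. On the other hand G contains the 3-clique {c, f, h}. A clique must lie in a single bag of any decomposition, so no decomposition can have width below 2. Therefore the treewidth is 2.

Treewidth 2.
One optimal decomposition is:
Bags: B1 = {a, b, f}  B2 = {a, d, f}  B3 = {a, e, f}  B4 = {a, c, f}  B5 = {c, f, h}  B6 = {a, f, g}
Tree: B1–B2, B1–B3, B1–B4, B4–B5, B1–B6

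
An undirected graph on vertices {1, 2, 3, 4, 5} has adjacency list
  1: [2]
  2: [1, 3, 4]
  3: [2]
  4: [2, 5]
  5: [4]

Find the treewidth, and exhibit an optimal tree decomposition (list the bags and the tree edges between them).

The largest bag has 2 vertices, giving width 1; this decomposition certifies tw(G) ≤ 1. Any graph with an edge has treewidth ≥ 1, and G has the edge 2–1. Combining the bounds, tw(G) = 1.

Treewidth 1.
One optimal decomposition is:
Bags: B1 = {1, 2}  B2 = {2, 4}  B3 = {4, 5}  B4 = {2, 3}
Tree: B1–B2, B2–B3, B2–B4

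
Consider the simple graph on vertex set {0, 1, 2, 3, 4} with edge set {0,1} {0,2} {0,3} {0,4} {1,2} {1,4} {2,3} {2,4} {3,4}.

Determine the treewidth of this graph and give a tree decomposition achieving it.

Treewidth 3.
One optimal decomposition is:
Bags: B1 = {0, 1, 2, 4}  B2 = {0, 2, 3, 4}
Tree: B1–B2

Every bag has size at most 4, so the width is 4 − 1 = 3 and tw(G) ≤ 3. On the other hand G contains the 4-clique {0, 1, 2, 4}. A clique must lie in a single bag of any decomposition, so no decomposition can have width below 3. Hence tw(G) = 3 exactly.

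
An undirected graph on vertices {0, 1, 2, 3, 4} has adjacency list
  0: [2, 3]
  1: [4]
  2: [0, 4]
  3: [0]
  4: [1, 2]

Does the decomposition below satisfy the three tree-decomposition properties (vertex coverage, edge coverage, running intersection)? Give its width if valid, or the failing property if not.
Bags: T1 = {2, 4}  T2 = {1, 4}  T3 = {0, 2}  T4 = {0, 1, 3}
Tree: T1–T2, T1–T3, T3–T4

No — bags containing vertex 1 are not connected in the tree.

A tree decomposition must satisfy three properties: every vertex lies in some bag; for every edge, both endpoints lie together in some bag; and for every vertex, the bags containing it form a connected subtree. Here bags containing vertex 1 are not connected in the tree, so the decomposition is invalid.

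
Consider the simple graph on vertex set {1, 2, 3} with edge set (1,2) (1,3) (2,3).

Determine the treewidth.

2

A width-2 tree decomposition is:
Bags: B1 = {1, 2, 3}
Tree: (single bag)
A single bag containing all 3 vertices is trivially a valid decomposition of width 2. On the other hand G contains the 3-clique {1, 2, 3}. A clique must lie in a single bag of any decomposition, so no decomposition can have width below 2. The upper and lower bounds meet at 2, so that is the treewidth.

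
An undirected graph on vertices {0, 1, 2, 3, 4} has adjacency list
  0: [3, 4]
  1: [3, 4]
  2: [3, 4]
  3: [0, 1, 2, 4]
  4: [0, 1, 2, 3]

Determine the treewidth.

2

A width-2 tree decomposition is:
Bags: B1 = {2, 3, 4}  B2 = {1, 3, 4}  B3 = {0, 3, 4}
Tree: B1–B2, B1–B3
Every bag has size at most 3, so the width is 3 − 1 = 2 and tw(G) ≤ 2. Conversely, {0, 3, 4} is a clique of size 3, and the vertices of any clique must share a bag in every tree decomposition; so some bag has ≥ 3 vertices and tw(G) ≥ 2. Therefore the treewidth is 2.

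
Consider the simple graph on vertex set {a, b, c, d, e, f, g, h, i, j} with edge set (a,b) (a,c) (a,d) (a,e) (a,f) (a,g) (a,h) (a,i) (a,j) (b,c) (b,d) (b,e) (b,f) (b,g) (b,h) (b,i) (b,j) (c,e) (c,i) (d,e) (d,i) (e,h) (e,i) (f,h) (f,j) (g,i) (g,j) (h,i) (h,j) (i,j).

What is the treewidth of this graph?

4

A width-4 tree decomposition is:
Bags: B1 = {a, b, h, i, j}  B2 = {a, b, f, h, j}  B3 = {a, b, g, i, j}  B4 = {a, b, e, h, i}  B5 = {a, b, d, e, i}  B6 = {a, b, c, e, i}
Tree: B1–B2, B1–B3, B1–B4, B4–B5, B4–B6
The largest bag has 5 vertices, giving width 4; this decomposition certifies tw(G) ≤ 4. For the lower bound, the 5 vertices {a, b, f, h, j} are pairwise adjacent, and any tree decomposition puts a clique entirely inside one bag — forcing width ≥ 4. Therefore the treewidth is 4.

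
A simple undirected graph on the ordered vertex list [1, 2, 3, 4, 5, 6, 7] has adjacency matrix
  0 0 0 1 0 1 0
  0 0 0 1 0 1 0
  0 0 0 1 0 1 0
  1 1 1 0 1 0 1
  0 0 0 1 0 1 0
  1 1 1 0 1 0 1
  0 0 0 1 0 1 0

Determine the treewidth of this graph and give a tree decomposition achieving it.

Every bag has size at most 3, so the width is 3 − 1 = 2 and tw(G) ≤ 2. For the lower bound, G contains the cycle 4–7–6–2–4, so G is not a forest; only forests have treewidth ≤ 1, hence tw(G) ≥ 2. Therefore the treewidth is 2.

Treewidth 2.
One optimal decomposition is:
Bags: B1 = {4, 6, 7}  B2 = {2, 4, 6}  B3 = {1, 4, 6}  B4 = {3, 4, 6}  B5 = {4, 5, 6}
Tree: B1–B2, B2–B3, B3–B4, B4–B5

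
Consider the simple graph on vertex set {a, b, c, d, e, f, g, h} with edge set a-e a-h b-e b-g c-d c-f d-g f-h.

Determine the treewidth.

A width-2 tree decomposition is:
Bags: B1 = {a, b, e}  B2 = {a, b, h}  B3 = {b, f, h}  B4 = {b, c, f}  B5 = {b, c, d}  B6 = {b, d, g}
Tree: B1–B2, B2–B3, B3–B4, B4–B5, B5–B6
Each bag holds 3 vertices, so the decomposition has width 2, which upper-bounds the treewidth. The edges b–e–a–h–f–c–d–g–b form a cycle, so G is not a tree and its treewidth is at least 2. Therefore the treewidth is 2.

2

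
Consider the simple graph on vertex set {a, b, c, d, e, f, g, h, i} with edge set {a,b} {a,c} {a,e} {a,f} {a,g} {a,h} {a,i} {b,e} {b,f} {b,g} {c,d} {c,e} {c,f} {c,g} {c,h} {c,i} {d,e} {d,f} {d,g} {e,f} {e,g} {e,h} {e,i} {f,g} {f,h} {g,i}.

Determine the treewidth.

A width-4 tree decomposition is:
Bags: B1 = {c, d, e, f, g}  B2 = {a, c, e, f, g}  B3 = {a, c, e, g, i}  B4 = {a, c, e, f, h}  B5 = {a, b, e, f, g}
Tree: B1–B2, B2–B3, B2–B4, B2–B5
The largest bag has 5 vertices, giving width 4; this decomposition certifies tw(G) ≤ 4. On the other hand G contains the 5-clique {c, d, e, f, g}. A clique must lie in a single bag of any decomposition, so no decomposition can have width below 4. Therefore the treewidth is 4.

4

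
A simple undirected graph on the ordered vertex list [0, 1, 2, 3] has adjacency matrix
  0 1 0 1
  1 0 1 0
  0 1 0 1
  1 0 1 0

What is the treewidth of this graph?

A width-2 tree decomposition is:
Bags: B1 = {0, 2, 3}  B2 = {0, 1, 2}
Tree: B1–B2
Each bag holds 3 vertices, so the decomposition has width 2, which upper-bounds the treewidth. For the lower bound, G contains the cycle 0–3–2–1–0, so G is not a forest; only forests have treewidth ≤ 1, hence tw(G) ≥ 2. Therefore the treewidth is 2.

2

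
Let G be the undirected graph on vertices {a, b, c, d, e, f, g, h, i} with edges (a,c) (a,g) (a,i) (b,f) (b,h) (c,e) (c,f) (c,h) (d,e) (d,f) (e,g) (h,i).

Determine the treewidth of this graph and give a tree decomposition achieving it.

Every bag has size at most 4, so the width is 4 − 1 = 3 and tw(G) ≤ 3. For the lower bound: the 4 vertex sets {b,h,i}, {a}, {c}, {d,e,f,g} are disjoint, each induces a connected subgraph, and every pair is joined by at least one edge of G. Contracting each set to a single vertex therefore yields K_{4} as a minor, and since treewidth is minor-monotone, tw(G) ≥ tw(K_{4}) = 3. Combining the bounds, tw(G) = 3.

Treewidth 3.
One such decomposition:
Bags: B1 = {a, b, h, i}  B2 = {a, b, c, h}  B3 = {a, b, c, f}  B4 = {a, c, f, g}  B5 = {c, e, f, g}  B6 = {d, e, f, g}
Tree: B1–B2, B2–B3, B3–B4, B4–B5, B5–B6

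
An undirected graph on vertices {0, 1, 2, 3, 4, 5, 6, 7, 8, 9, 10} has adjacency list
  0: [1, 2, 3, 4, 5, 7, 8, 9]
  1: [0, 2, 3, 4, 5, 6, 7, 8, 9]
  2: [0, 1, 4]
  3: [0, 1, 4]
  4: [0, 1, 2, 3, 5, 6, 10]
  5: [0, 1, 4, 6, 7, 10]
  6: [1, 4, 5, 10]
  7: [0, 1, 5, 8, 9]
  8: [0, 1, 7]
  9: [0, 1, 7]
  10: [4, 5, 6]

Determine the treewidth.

3

A width-3 tree decomposition is:
Bags: B1 = {0, 1, 5, 7}  B2 = {0, 1, 7, 9}  B3 = {0, 1, 4, 5}  B4 = {0, 1, 7, 8}  B5 = {1, 4, 5, 6}  B6 = {0, 1, 3, 4}  B7 = {0, 1, 2, 4}  B8 = {4, 5, 6, 10}
Tree: B1–B2, B1–B3, B1–B4, B3–B5, B3–B6, B3–B7, B5–B8
The largest bag has 4 vertices, giving width 3; this decomposition certifies tw(G) ≤ 3. Conversely, {0, 1, 7, 8} is a clique of size 4, and the vertices of any clique must share a bag in every tree decomposition; so some bag has ≥ 4 vertices and tw(G) ≥ 3. Hence tw(G) = 3 exactly.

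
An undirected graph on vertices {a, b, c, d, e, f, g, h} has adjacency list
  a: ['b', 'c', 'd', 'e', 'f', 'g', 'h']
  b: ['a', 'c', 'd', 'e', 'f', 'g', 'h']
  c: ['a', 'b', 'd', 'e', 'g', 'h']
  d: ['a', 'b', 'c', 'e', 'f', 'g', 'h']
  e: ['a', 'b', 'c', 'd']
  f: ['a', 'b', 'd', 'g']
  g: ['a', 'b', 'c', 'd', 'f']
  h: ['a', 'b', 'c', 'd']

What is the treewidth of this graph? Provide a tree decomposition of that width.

Each bag holds 5 vertices, so the decomposition has width 4, which upper-bounds the treewidth. For the lower bound, the 5 vertices {a, b, c, d, g} are pairwise adjacent, and any tree decomposition puts a clique entirely inside one bag — forcing width ≥ 4. Hence tw(G) = 4 exactly.

Treewidth 4.
One optimal decomposition is:
Bags: B1 = {a, b, c, d, e}  B2 = {a, b, c, d, g}  B3 = {a, b, d, f, g}  B4 = {a, b, c, d, h}
Tree: B1–B2, B2–B3, B1–B4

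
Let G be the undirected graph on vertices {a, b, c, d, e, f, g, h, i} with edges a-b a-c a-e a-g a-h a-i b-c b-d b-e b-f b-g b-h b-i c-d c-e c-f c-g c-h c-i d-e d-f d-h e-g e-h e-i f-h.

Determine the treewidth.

A width-4 tree decomposition is:
Bags: B1 = {a, b, c, e, g}  B2 = {a, b, c, e, h}  B3 = {b, c, d, e, h}  B4 = {b, c, d, f, h}  B5 = {a, b, c, e, i}
Tree: B1–B2, B2–B3, B3–B4, B1–B5
Every bag has size at most 5, so the width is 5 − 1 = 4 and tw(G) ≤ 4. On the other hand G contains the 5-clique {b, c, d, e, h}. A clique must lie in a single bag of any decomposition, so no decomposition can have width below 4. Therefore the treewidth is 4.

4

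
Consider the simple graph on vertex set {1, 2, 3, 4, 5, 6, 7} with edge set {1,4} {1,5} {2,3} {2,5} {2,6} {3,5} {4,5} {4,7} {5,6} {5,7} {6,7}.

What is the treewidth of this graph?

A width-2 tree decomposition is:
Bags: B1 = {2, 5, 6}  B2 = {5, 6, 7}  B3 = {2, 3, 5}  B4 = {4, 5, 7}  B5 = {1, 4, 5}
Tree: B1–B2, B1–B3, B2–B4, B4–B5
Every bag has size at most 3, so the width is 3 − 1 = 2 and tw(G) ≤ 2. On the other hand G contains the 3-clique {1, 4, 5}. A clique must lie in a single bag of any decomposition, so no decomposition can have width below 2. Therefore the treewidth is 2.

2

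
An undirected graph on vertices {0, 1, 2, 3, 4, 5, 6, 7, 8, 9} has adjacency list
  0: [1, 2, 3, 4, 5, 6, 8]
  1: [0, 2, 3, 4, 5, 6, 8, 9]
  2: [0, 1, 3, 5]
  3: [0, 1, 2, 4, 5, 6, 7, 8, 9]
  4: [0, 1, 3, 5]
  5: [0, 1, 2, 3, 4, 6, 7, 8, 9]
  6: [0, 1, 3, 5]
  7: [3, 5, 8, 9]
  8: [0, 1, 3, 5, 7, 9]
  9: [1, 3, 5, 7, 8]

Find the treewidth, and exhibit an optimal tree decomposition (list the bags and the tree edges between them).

Every bag has size at most 5, so the width is 5 − 1 = 4 and tw(G) ≤ 4. For the lower bound, the 5 vertices {0, 1, 3, 5, 8} are pairwise adjacent, and any tree decomposition puts a clique entirely inside one bag — forcing width ≥ 4. Therefore the treewidth is 4.

Treewidth 4.
One optimal decomposition is:
Bags: B1 = {0, 1, 3, 4, 5}  B2 = {0, 1, 3, 5, 8}  B3 = {1, 3, 5, 8, 9}  B4 = {0, 1, 3, 5, 6}  B5 = {3, 5, 7, 8, 9}  B6 = {0, 1, 2, 3, 5}
Tree: B1–B2, B2–B3, B1–B4, B3–B5, B1–B6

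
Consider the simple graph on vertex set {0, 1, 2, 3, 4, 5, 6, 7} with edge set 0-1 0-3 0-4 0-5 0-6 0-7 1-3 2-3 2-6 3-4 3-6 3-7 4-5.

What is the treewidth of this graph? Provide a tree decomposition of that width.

Treewidth 2.
Bags: B1 = {0, 4, 5}  B2 = {0, 3, 4}  B3 = {0, 1, 3}  B4 = {0, 3, 6}  B5 = {2, 3, 6}  B6 = {0, 3, 7}
Tree: B1–B2, B2–B3, B2–B4, B4–B5, B3–B6

Each bag holds 3 vertices, so the decomposition has width 2, which upper-bounds the treewidth. For the lower bound, the 3 vertices {0, 1, 3} are pairwise adjacent, and any tree decomposition puts a clique entirely inside one bag — forcing width ≥ 2. Hence tw(G) = 2 exactly.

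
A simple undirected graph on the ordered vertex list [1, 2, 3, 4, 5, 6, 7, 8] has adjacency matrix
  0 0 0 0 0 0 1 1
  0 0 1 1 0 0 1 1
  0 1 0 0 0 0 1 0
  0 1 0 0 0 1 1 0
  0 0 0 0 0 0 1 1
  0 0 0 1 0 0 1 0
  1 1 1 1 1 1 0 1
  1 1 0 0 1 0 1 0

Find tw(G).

2

A width-2 tree decomposition is:
Bags: B1 = {2, 3, 7}  B2 = {2, 7, 8}  B3 = {2, 4, 7}  B4 = {5, 7, 8}  B5 = {1, 7, 8}  B6 = {4, 6, 7}
Tree: B1–B2, B2–B3, B2–B4, B2–B5, B3–B6
Each bag holds 3 vertices, so the decomposition has width 2, which upper-bounds the treewidth. For the lower bound, the 3 vertices {1, 7, 8} are pairwise adjacent, and any tree decomposition puts a clique entirely inside one bag — forcing width ≥ 2. The upper and lower bounds meet at 2, so that is the treewidth.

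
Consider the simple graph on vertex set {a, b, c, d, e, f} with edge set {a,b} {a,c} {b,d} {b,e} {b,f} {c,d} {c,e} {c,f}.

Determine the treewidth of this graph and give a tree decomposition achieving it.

Every bag has size at most 3, so the width is 3 − 1 = 2 and tw(G) ≤ 2. For the lower bound, G contains the cycle a–b–d–c–a, so G is not a forest; only forests have treewidth ≤ 1, hence tw(G) ≥ 2. Therefore the treewidth is 2.

Treewidth 2.
One such decomposition:
Bags: B1 = {a, b, c}  B2 = {b, c, d}  B3 = {b, c, f}  B4 = {b, c, e}
Tree: B1–B2, B2–B3, B3–B4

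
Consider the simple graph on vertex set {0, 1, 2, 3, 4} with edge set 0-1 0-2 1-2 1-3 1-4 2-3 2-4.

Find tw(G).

2

A width-2 tree decomposition is:
Bags: B1 = {1, 2, 3}  B2 = {0, 1, 2}  B3 = {1, 2, 4}
Tree: B1–B2, B2–B3
The largest bag has 3 vertices, giving width 2; this decomposition certifies tw(G) ≤ 2. Conversely, {0, 1, 2} is a clique of size 3, and the vertices of any clique must share a bag in every tree decomposition; so some bag has ≥ 3 vertices and tw(G) ≥ 2. Therefore the treewidth is 2.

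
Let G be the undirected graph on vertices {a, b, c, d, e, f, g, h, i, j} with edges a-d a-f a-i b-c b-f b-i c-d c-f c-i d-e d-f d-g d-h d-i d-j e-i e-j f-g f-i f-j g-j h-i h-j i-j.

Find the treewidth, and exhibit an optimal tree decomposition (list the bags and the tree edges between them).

Treewidth 3.
Bags: B1 = {d, f, i, j}  B2 = {d, e, i, j}  B3 = {d, h, i, j}  B4 = {c, d, f, i}  B5 = {b, c, f, i}  B6 = {d, f, g, j}  B7 = {a, d, f, i}
Tree: B1–B2, B2–B3, B1–B4, B4–B5, B1–B6, B1–B7

The largest bag has 4 vertices, giving width 3; this decomposition certifies tw(G) ≤ 3. On the other hand G contains the 4-clique {d, f, g, j}. A clique must lie in a single bag of any decomposition, so no decomposition can have width below 3. Hence tw(G) = 3 exactly.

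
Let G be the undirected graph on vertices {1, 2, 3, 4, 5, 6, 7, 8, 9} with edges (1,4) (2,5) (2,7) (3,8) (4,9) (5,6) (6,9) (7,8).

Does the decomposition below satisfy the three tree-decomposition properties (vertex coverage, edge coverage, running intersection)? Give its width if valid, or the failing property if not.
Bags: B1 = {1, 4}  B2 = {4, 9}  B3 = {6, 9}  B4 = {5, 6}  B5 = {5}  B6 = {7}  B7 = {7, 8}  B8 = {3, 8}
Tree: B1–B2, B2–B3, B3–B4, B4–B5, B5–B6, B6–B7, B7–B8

A tree decomposition must satisfy three properties: every vertex lies in some bag; for every edge, both endpoints lie together in some bag; and for every vertex, the bags containing it form a connected subtree. Here vertex 2 appears in no bag, so the decomposition is invalid.

No — vertex 2 appears in no bag.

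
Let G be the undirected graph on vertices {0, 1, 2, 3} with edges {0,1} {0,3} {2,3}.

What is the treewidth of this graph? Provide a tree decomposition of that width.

Treewidth 1.
One such decomposition:
Bags: B1 = {0, 1}  B2 = {0, 3}  B3 = {2, 3}
Tree: B1–B2, B2–B3

The largest bag has 2 vertices, giving width 1; this decomposition certifies tw(G) ≤ 1. Any graph with an edge has treewidth ≥ 1, and G has the edge 1–0. The upper and lower bounds meet at 1, so that is the treewidth.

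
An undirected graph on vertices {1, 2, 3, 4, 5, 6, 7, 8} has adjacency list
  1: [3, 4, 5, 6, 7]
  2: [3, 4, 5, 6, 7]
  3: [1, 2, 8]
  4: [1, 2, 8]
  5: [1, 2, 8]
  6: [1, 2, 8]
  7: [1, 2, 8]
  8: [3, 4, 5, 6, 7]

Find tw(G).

3

A width-3 tree decomposition is:
Bags: B1 = {1, 2, 6, 8}  B2 = {1, 2, 3, 8}  B3 = {1, 2, 4, 8}  B4 = {1, 2, 7, 8}  B5 = {1, 2, 5, 8}
Tree: B1–B2, B2–B3, B3–B4, B4–B5
Every bag has size at most 4, so the width is 4 − 1 = 3 and tw(G) ≤ 3. For the lower bound: the 4 vertex sets {6,8}, {1,3}, {2}, {4} are disjoint, each induces a connected subgraph, and every pair is joined by at least one edge of G. Contracting each set to a single vertex therefore yields K_{4} as a minor, and since treewidth is minor-monotone, tw(G) ≥ tw(K_{4}) = 3. Combining the bounds, tw(G) = 3.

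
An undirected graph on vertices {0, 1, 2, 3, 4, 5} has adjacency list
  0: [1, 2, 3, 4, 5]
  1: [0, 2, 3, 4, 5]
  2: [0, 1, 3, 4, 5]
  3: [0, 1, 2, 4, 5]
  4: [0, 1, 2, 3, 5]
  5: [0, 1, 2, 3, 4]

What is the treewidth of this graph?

5

A width-5 tree decomposition is:
Bags: B1 = {0, 1, 2, 3, 4, 5}
Tree: (single bag)
With just one bag of size 6, the width is 6 − 1 = 5, so tw(G) ≤ 5. For the lower bound, the 6 vertices {0, 1, 2, 3, 4, 5} are pairwise adjacent, and any tree decomposition puts a clique entirely inside one bag — forcing width ≥ 5. Hence tw(G) = 5 exactly.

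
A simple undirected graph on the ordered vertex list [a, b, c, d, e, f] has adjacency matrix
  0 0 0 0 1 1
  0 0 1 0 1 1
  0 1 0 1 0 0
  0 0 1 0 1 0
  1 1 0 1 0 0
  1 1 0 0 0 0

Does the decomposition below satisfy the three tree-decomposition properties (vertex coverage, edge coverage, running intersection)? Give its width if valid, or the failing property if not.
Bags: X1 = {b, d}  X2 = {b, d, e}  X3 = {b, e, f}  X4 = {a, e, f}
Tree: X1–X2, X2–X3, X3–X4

No — vertex c appears in no bag.

A tree decomposition must satisfy three properties: every vertex lies in some bag; for every edge, both endpoints lie together in some bag; and for every vertex, the bags containing it form a connected subtree. Here vertex c appears in no bag, so the decomposition is invalid.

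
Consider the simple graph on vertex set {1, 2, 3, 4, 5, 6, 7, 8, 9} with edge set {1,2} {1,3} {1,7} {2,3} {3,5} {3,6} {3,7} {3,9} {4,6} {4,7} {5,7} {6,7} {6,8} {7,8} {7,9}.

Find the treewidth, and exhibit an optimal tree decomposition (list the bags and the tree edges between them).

Treewidth 2.
One optimal decomposition is:
Bags: B1 = {3, 6, 7}  B2 = {6, 7, 8}  B3 = {3, 5, 7}  B4 = {4, 6, 7}  B5 = {1, 3, 7}  B6 = {3, 7, 9}  B7 = {1, 2, 3}
Tree: B1–B2, B1–B3, B1–B4, B3–B5, B1–B6, B5–B7

Every bag has size at most 3, so the width is 3 − 1 = 2 and tw(G) ≤ 2. For the lower bound, the 3 vertices {1, 2, 3} are pairwise adjacent, and any tree decomposition puts a clique entirely inside one bag — forcing width ≥ 2. Therefore the treewidth is 2.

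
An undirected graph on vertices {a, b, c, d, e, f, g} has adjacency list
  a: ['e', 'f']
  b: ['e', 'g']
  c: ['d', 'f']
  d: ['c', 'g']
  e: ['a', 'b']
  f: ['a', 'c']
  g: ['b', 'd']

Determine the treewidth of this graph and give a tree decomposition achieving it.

Treewidth 2.
One such decomposition:
Bags: B1 = {b, d, g}  B2 = {b, c, d}  B3 = {b, c, f}  B4 = {a, b, f}  B5 = {a, b, e}
Tree: B1–B2, B2–B3, B3–B4, B4–B5

Every bag has size at most 3, so the width is 3 − 1 = 2 and tw(G) ≤ 2. For the lower bound, G contains the cycle b–g–d–c–f–a–e–b, so G is not a forest; only forests have treewidth ≤ 1, hence tw(G) ≥ 2. Hence tw(G) = 2 exactly.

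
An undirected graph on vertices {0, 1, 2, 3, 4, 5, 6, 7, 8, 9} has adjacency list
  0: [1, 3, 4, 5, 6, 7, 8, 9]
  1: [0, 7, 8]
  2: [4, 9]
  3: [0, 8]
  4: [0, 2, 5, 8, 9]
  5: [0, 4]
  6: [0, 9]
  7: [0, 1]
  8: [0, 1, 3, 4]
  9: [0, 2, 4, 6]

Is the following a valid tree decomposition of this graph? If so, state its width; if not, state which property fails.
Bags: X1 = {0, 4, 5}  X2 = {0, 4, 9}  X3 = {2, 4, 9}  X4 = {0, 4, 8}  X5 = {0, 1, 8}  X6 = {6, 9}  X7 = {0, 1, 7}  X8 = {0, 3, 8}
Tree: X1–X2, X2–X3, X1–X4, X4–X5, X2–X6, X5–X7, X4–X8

No — edge (0,6) lies in no bag.

A tree decomposition must satisfy three properties: every vertex lies in some bag; for every edge, both endpoints lie together in some bag; and for every vertex, the bags containing it form a connected subtree. Here edge (0,6) lies in no bag, so the decomposition is invalid.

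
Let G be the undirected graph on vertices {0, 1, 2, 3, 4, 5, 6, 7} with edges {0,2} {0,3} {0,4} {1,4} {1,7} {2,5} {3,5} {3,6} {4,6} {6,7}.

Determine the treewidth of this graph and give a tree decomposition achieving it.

Treewidth 2.
One such decomposition:
Bags: B1 = {1, 4, 7}  B2 = {4, 6, 7}  B3 = {0, 4, 6}  B4 = {0, 3, 6}  B5 = {0, 2, 3}  B6 = {2, 3, 5}
Tree: B1–B2, B2–B3, B3–B4, B4–B5, B5–B6

Every bag has size at most 3, so the width is 3 − 1 = 2 and tw(G) ≤ 2. Since 1–7–6–4–1 is a cycle in G, G is not acyclic. Forests are exactly the graphs of treewidth ≤ 1, so tw(G) ≥ 2. Combining the bounds, tw(G) = 2.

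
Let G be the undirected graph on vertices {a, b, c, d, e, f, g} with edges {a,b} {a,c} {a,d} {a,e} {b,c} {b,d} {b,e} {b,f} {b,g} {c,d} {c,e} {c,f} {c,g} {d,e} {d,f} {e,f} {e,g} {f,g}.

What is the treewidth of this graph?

A width-4 tree decomposition is:
Bags: B1 = {a, b, c, d, e}  B2 = {b, c, d, e, f}  B3 = {b, c, e, f, g}
Tree: B1–B2, B2–B3
The largest bag has 5 vertices, giving width 4; this decomposition certifies tw(G) ≤ 4. Conversely, {b, c, d, e, f} is a clique of size 5, and the vertices of any clique must share a bag in every tree decomposition; so some bag has ≥ 5 vertices and tw(G) ≥ 4. Therefore the treewidth is 4.

4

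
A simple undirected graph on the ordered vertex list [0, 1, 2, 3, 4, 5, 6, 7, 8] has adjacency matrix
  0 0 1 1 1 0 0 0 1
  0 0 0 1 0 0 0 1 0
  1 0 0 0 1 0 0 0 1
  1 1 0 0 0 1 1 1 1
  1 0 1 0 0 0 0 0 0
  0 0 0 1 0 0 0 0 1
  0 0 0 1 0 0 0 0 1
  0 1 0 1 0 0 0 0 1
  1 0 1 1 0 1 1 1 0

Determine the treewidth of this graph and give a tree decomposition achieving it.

Treewidth 2.
One such decomposition:
Bags: B1 = {0, 3, 8}  B2 = {3, 5, 8}  B3 = {3, 7, 8}  B4 = {0, 2, 8}  B5 = {3, 6, 8}  B6 = {0, 2, 4}  B7 = {1, 3, 7}
Tree: B1–B2, B1–B3, B1–B4, B1–B5, B4–B6, B3–B7

The largest bag has 3 vertices, giving width 2; this decomposition certifies tw(G) ≤ 2. For the lower bound, the 3 vertices {0, 2, 8} are pairwise adjacent, and any tree decomposition puts a clique entirely inside one bag — forcing width ≥ 2. Combining the bounds, tw(G) = 2.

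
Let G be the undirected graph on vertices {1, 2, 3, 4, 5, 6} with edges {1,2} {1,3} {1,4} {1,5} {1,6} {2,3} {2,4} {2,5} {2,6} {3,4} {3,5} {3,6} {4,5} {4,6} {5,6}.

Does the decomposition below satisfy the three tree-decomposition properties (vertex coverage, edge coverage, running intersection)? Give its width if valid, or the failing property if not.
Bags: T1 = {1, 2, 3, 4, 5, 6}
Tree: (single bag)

Yes; width 5.

Every vertex of G appears in some bag (union = {1, 2, 3, 4, 5, 6}); every edge is covered by a bag; and for each vertex v the set of bags containing v is connected in the bag tree. The decomposition is therefore valid. The largest bag has 6 vertices, so the width is 5.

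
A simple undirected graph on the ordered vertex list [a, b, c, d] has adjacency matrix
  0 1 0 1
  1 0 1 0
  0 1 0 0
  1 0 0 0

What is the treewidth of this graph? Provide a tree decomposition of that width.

Each bag holds 2 vertices, so the decomposition has width 1, which upper-bounds the treewidth. G has an edge, so its treewidth is at least 1. Combining the bounds, tw(G) = 1.

Treewidth 1.
Bags: B1 = {b, c}  B2 = {a, b}  B3 = {a, d}
Tree: B1–B2, B2–B3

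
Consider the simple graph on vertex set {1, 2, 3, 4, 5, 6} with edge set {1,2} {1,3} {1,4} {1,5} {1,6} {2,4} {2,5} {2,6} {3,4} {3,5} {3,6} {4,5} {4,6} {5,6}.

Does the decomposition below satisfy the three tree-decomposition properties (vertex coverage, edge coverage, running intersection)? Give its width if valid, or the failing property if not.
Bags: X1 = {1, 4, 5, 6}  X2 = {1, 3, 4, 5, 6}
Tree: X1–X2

No — vertex 2 appears in no bag.

A tree decomposition must satisfy three properties: every vertex lies in some bag; for every edge, both endpoints lie together in some bag; and for every vertex, the bags containing it form a connected subtree. Here vertex 2 appears in no bag, so the decomposition is invalid.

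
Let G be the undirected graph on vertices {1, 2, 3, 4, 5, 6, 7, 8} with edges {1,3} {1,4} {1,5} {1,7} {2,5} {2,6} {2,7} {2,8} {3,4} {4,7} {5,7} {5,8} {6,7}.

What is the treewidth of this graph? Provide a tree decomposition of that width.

Treewidth 2.
One optimal decomposition is:
Bags: B1 = {2, 5, 7}  B2 = {1, 5, 7}  B3 = {2, 5, 8}  B4 = {2, 6, 7}  B5 = {1, 4, 7}  B6 = {1, 3, 4}
Tree: B1–B2, B1–B3, B1–B4, B2–B5, B5–B6

The largest bag has 3 vertices, giving width 2; this decomposition certifies tw(G) ≤ 2. For the lower bound, the 3 vertices {2, 5, 8} are pairwise adjacent, and any tree decomposition puts a clique entirely inside one bag — forcing width ≥ 2. Therefore the treewidth is 2.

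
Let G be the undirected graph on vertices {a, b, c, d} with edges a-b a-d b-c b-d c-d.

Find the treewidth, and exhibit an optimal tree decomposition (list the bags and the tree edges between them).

Treewidth 2.
One such decomposition:
Bags: B1 = {a, b, d}  B2 = {b, c, d}
Tree: B1–B2

Each bag holds 3 vertices, so the decomposition has width 2, which upper-bounds the treewidth. On the other hand G contains the 3-clique {b, c, d}. A clique must lie in a single bag of any decomposition, so no decomposition can have width below 2. The upper and lower bounds meet at 2, so that is the treewidth.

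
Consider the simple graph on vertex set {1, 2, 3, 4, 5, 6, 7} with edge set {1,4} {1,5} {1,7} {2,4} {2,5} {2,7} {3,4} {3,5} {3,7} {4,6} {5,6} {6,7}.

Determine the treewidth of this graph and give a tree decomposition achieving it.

Treewidth 3.
One such decomposition:
Bags: B1 = {4, 5, 6, 7}  B2 = {2, 4, 5, 7}  B3 = {3, 4, 5, 7}  B4 = {1, 4, 5, 7}
Tree: B1–B2, B2–B3, B3–B4

Each bag holds 4 vertices, so the decomposition has width 3, which upper-bounds the treewidth. For the lower bound: the 4 vertex sets {4,6}, {2,5}, {7}, {3} are disjoint, each induces a connected subgraph, and every pair is joined by at least one edge of G. Contracting each set to a single vertex therefore yields K_{4} as a minor, and since treewidth is minor-monotone, tw(G) ≥ tw(K_{4}) = 3. Combining the bounds, tw(G) = 3.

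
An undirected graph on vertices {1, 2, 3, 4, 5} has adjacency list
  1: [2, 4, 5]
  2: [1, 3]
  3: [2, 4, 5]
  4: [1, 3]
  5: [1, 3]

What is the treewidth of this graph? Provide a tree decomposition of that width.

Treewidth 2.
Bags: B1 = {1, 2, 3}  B2 = {1, 3, 4}  B3 = {1, 3, 5}
Tree: B1–B2, B2–B3

Each bag holds 3 vertices, so the decomposition has width 2, which upper-bounds the treewidth. For the lower bound, G contains the cycle 3–2–1–4–3, so G is not a forest; only forests have treewidth ≤ 1, hence tw(G) ≥ 2. The upper and lower bounds meet at 2, so that is the treewidth.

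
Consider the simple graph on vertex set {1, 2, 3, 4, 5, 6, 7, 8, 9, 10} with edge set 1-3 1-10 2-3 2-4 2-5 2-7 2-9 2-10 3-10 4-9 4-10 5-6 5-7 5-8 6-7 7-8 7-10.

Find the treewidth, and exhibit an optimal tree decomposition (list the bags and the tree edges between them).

Treewidth 2.
One optimal decomposition is:
Bags: B1 = {2, 3, 10}  B2 = {2, 7, 10}  B3 = {2, 5, 7}  B4 = {2, 4, 10}  B5 = {2, 4, 9}  B6 = {5, 7, 8}  B7 = {5, 6, 7}  B8 = {1, 3, 10}
Tree: B1–B2, B2–B3, B1–B4, B4–B5, B3–B6, B6–B7, B1–B8

Each bag holds 3 vertices, so the decomposition has width 2, which upper-bounds the treewidth. For the lower bound, the 3 vertices {5, 7, 8} are pairwise adjacent, and any tree decomposition puts a clique entirely inside one bag — forcing width ≥ 2. The upper and lower bounds meet at 2, so that is the treewidth.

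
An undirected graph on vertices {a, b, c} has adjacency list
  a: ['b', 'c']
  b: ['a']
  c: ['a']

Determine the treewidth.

1

A width-1 tree decomposition is:
Bags: B1 = {a, c}  B2 = {a, b}
Tree: B1–B2
The largest bag has 2 vertices, giving width 1; this decomposition certifies tw(G) ≤ 1. Any graph with an edge has treewidth ≥ 1, and G has the edge c–a. The upper and lower bounds meet at 1, so that is the treewidth.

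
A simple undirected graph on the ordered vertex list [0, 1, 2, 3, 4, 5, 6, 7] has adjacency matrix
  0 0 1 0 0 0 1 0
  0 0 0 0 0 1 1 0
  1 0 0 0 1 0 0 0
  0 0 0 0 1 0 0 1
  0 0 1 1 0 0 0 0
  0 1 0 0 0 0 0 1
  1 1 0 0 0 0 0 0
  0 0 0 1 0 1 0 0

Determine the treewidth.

2

A width-2 tree decomposition is:
Bags: B1 = {0, 2, 4}  B2 = {0, 3, 4}  B3 = {0, 3, 7}  B4 = {0, 5, 7}  B5 = {0, 1, 5}  B6 = {0, 1, 6}
Tree: B1–B2, B2–B3, B3–B4, B4–B5, B5–B6
Each bag holds 3 vertices, so the decomposition has width 2, which upper-bounds the treewidth. For the lower bound, G contains the cycle 0–2–4–3–7–5–1–6–0, so G is not a forest; only forests have treewidth ≤ 1, hence tw(G) ≥ 2. Hence tw(G) = 2 exactly.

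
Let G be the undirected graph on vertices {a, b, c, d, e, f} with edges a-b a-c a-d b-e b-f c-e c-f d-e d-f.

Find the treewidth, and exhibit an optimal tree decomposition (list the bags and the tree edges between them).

Treewidth 3.
Bags: B1 = {b, c, d, e}  B2 = {b, c, d, f}  B3 = {a, b, c, d}
Tree: B1–B2, B2–B3

The largest bag has 4 vertices, giving width 3; this decomposition certifies tw(G) ≤ 3. For the lower bound: the 4 vertex sets {c,e}, {d,f}, {b}, {a} are disjoint, each induces a connected subgraph, and every pair is joined by at least one edge of G. Contracting each set to a single vertex therefore yields K_{4} as a minor, and since treewidth is minor-monotone, tw(G) ≥ tw(K_{4}) = 3. Combining the bounds, tw(G) = 3.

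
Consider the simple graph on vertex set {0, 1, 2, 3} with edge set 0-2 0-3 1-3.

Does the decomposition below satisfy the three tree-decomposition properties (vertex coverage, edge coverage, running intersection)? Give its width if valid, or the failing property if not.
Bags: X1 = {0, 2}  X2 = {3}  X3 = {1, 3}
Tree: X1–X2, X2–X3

No — edge (0,3) lies in no bag.

A tree decomposition must satisfy three properties: every vertex lies in some bag; for every edge, both endpoints lie together in some bag; and for every vertex, the bags containing it form a connected subtree. Here edge (0,3) lies in no bag, so the decomposition is invalid.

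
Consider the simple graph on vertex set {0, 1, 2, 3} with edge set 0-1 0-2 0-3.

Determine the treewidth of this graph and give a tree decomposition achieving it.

Each bag holds 2 vertices, so the decomposition has width 1, which upper-bounds the treewidth. Since G has at least one edge (e.g. 0–1), it is not an edgeless graph, so tw(G) ≥ 1. Combining the bounds, tw(G) = 1.

Treewidth 1.
One optimal decomposition is:
Bags: B1 = {0, 1}  B2 = {0, 3}  B3 = {0, 2}
Tree: B1–B2, B1–B3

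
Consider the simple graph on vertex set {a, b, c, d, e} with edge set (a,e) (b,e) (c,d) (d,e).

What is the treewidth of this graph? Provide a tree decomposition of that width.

Treewidth 1.
One such decomposition:
Bags: B1 = {d, e}  B2 = {a, e}  B3 = {b, e}  B4 = {c, d}
Tree: B1–B2, B2–B3, B1–B4

Each bag holds 2 vertices, so the decomposition has width 1, which upper-bounds the treewidth. G has an edge, so its treewidth is at least 1. Combining the bounds, tw(G) = 1.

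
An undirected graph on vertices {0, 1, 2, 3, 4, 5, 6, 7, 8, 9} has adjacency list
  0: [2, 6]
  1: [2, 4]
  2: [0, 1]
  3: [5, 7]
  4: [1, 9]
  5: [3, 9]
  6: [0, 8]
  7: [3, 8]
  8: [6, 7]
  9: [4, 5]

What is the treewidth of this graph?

A width-2 tree decomposition is:
Bags: B1 = {6, 7, 8}  B2 = {3, 6, 7}  B3 = {3, 5, 6}  B4 = {5, 6, 9}  B5 = {4, 6, 9}  B6 = {1, 4, 6}  B7 = {1, 2, 6}  B8 = {0, 2, 6}
Tree: B1–B2, B2–B3, B3–B4, B4–B5, B5–B6, B6–B7, B7–B8
The largest bag has 3 vertices, giving width 2; this decomposition certifies tw(G) ≤ 2. The edges 6–8–7–3–5–9–4–1–2–0–6 form a cycle, so G is not a tree and its treewidth is at least 2. The upper and lower bounds meet at 2, so that is the treewidth.

2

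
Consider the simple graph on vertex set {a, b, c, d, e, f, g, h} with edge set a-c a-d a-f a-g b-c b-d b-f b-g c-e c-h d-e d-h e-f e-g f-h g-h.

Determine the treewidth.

A width-4 tree decomposition is:
Bags: B1 = {b, c, d, f, g}  B2 = {c, d, e, f, g}  B3 = {c, d, f, g, h}  B4 = {a, c, d, f, g}
Tree: B1–B2, B2–B3, B3–B4
Every bag has size at most 5, so the width is 5 − 1 = 4 and tw(G) ≤ 4. For the lower bound: the 5 vertex sets {b,c}, {e,f}, {d,h}, {g}, {a} are disjoint, each induces a connected subgraph, and every pair is joined by at least one edge of G. Contracting each set to a single vertex therefore yields K_{5} as a minor, and since treewidth is minor-monotone, tw(G) ≥ tw(K_{5}) = 4. Combining the bounds, tw(G) = 4.

4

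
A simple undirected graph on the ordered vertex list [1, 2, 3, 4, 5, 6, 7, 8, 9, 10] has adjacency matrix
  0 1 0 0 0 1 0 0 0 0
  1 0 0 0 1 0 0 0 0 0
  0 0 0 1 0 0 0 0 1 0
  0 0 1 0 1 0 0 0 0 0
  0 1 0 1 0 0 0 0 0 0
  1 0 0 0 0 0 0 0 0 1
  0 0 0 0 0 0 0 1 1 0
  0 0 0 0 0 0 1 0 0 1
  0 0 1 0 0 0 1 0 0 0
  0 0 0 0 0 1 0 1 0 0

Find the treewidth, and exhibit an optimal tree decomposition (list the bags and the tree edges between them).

Treewidth 2.
Bags: B1 = {2, 4, 5}  B2 = {1, 2, 4}  B3 = {1, 4, 6}  B4 = {4, 6, 10}  B5 = {4, 8, 10}  B6 = {4, 7, 8}  B7 = {4, 7, 9}  B8 = {3, 4, 9}
Tree: B1–B2, B2–B3, B3–B4, B4–B5, B5–B6, B6–B7, B7–B8

The largest bag has 3 vertices, giving width 2; this decomposition certifies tw(G) ≤ 2. Since 4–5–2–1–6–10–8–7–9–3–4 is a cycle in G, G is not acyclic. Forests are exactly the graphs of treewidth ≤ 1, so tw(G) ≥ 2. Therefore the treewidth is 2.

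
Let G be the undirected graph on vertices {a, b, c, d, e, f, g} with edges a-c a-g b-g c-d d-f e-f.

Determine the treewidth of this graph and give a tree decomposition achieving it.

The largest bag has 2 vertices, giving width 1; this decomposition certifies tw(G) ≤ 1. Since G has at least one edge (e.g. b–g), it is not an edgeless graph, so tw(G) ≥ 1. Combining the bounds, tw(G) = 1.

Treewidth 1.
One such decomposition:
Bags: B1 = {b, g}  B2 = {a, g}  B3 = {a, c}  B4 = {c, d}  B5 = {d, f}  B6 = {e, f}
Tree: B1–B2, B2–B3, B3–B4, B4–B5, B5–B6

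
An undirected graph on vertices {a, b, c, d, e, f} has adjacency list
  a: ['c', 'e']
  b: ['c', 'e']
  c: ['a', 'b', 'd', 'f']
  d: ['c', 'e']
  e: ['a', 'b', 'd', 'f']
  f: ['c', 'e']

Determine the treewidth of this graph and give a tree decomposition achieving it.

Treewidth 2.
Bags: B1 = {c, d, e}  B2 = {a, c, e}  B3 = {b, c, e}  B4 = {c, e, f}
Tree: B1–B2, B2–B3, B3–B4

The largest bag has 3 vertices, giving width 2; this decomposition certifies tw(G) ≤ 2. The edges c–d–e–a–c form a cycle, so G is not a tree and its treewidth is at least 2. The upper and lower bounds meet at 2, so that is the treewidth.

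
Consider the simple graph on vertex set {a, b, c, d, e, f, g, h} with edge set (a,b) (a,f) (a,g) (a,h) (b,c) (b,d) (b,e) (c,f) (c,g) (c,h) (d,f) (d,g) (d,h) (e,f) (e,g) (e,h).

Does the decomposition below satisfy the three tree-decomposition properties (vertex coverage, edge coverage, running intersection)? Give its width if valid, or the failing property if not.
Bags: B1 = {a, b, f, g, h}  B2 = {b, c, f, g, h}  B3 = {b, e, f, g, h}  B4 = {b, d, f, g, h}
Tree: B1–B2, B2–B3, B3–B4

Checking the three conditions: (i) the bags cover all of {a, b, c, d, e, f, g, h}; (ii) for each edge, some bag contains both endpoints; (iii) the bags containing any fixed vertex form a subtree. All hold, so the decomposition is valid with width 5 − 1 = 4.

Yes; width 4.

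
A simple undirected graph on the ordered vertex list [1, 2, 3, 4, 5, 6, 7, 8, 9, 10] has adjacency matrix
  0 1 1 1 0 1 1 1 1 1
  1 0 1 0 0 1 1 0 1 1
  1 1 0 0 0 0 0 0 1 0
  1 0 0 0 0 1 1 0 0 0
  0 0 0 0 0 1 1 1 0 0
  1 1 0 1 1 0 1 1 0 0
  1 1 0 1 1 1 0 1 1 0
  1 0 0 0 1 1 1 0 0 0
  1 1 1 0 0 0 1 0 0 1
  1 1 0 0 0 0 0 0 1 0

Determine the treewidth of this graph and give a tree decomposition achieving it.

Treewidth 3.
One optimal decomposition is:
Bags: B1 = {1, 2, 9, 10}  B2 = {1, 2, 7, 9}  B3 = {1, 2, 6, 7}  B4 = {1, 4, 6, 7}  B5 = {1, 6, 7, 8}  B6 = {1, 2, 3, 9}  B7 = {5, 6, 7, 8}
Tree: B1–B2, B2–B3, B3–B4, B3–B5, B2–B6, B5–B7

The largest bag has 4 vertices, giving width 3; this decomposition certifies tw(G) ≤ 3. On the other hand G contains the 4-clique {1, 6, 7, 8}. A clique must lie in a single bag of any decomposition, so no decomposition can have width below 3. Hence tw(G) = 3 exactly.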